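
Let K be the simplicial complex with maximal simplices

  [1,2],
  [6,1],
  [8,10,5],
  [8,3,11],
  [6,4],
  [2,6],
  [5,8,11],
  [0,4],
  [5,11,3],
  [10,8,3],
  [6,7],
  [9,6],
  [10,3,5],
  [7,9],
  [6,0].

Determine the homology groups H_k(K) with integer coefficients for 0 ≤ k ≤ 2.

Order the vertices as 0 < 1 < 2 < 3 < 4 < 5 < 6 < 7 < 8 < 9 < 10 < 11. Listing each simplex with vertices in this order, K has dimension 2 with simplices:

  0-simplices (12): [0], [1], [2], [3], [4], [5], [6], [7], [8], [9], [10], [11]
  1-simplices (18): [0,4], [0,6], [1,2], [1,6], [2,6], [3,5], [3,8], [3,10], [3,11], [4,6], [5,8], [5,10], [5,11], [6,7], [6,9], [7,9], [8,10], [8,11]
  2-simplices (6): [3,5,10], [3,5,11], [3,8,10], [3,8,11], [5,8,10], [5,8,11]

Hence C_0 ≅ Z^12, C_1 ≅ Z^18, C_2 ≅ Z^6.

The boundary map ∂_1: C_1 → C_0 sends each edge [p,q] (with p < q) to q − p. For instance
  ∂[0,6] = [6] − [0].
The 12×18 boundary matrix has rank 10 and Smith normal form diag(1,1,1,1,1,1,1,1,1,1).

The boundary map ∂_2: C_2 → C_1 sends each 2-simplex [p,q,r] to [q,r] − [p,r] + [p,q]. For instance
  ∂[5,8,11] = [8,11] − [5,11] + [5,8],
  ∂[3,5,10] = [5,10] − [3,10] + [3,5].
The resulting 18×6 matrix has rank 5, and its Smith normal form has invariant factors (1,1,1,1,1).

From H_k ≅ ker(∂_k) / im(∂_{k+1}) we obtain:

  H_0: rank C_0 − rank ∂_1 = 12 − 10 = 2, and the invariant factors of ∂_1 are all 1, so H_0 ≅ Z^2.
  H_1: rank ker ∂_1 − rank ∂_2 = (18 − 10) − 5 = 3, and the invariant factors of ∂_2 are all 1, so H_1 ≅ Z^3.
  H_2: rank ker ∂_2 − rank ∂_3 = (6 − 5) − 0 = 1, and there is no ∂_3, so H_2 ≅ Z.

As a check, the Euler characteristic is 12 − 18 + 6 = 0, which agrees with 2 − 3 + 1 = 0.
(K is a triangulation of the disjoint union of the 2-sphere S^2 and a wedge of 3 circles.)

H_0 = Z^2,  H_1 = Z^3,  H_2 = Z.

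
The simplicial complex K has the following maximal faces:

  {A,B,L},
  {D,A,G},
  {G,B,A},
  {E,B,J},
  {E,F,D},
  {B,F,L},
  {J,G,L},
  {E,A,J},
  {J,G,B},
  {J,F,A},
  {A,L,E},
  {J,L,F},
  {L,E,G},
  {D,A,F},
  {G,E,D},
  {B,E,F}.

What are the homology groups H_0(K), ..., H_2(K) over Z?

Fix the vertex order A < B < D < E < F < G < J < L and write every simplex with vertices in increasing order. Then dim K = 2 and the simplices of K are:

  0-simplices (8): A, B, D, E, F, G, J, L
  1-simplices (24): AB, AD, AE, AF, AG, AJ, AL, BE, BF, BG, BJ, BL, DE, DF, DG, EF, EG, EJ, EL, FJ, FL, GJ, GL, JL
  2-simplices (16): ABG, ABL, ADF, ADG, AEJ, AEL, AFJ, BEF, BEJ, BFL, BGJ, DEF, DEG, EGL, FJL, GJL

so the chain groups are C_0 ≅ Z^8, C_1 ≅ Z^24, C_2 ≅ Z^16.

∂_1: C_1 → C_0 sends each edge [p,q] (with p < q) to q − p.
The resulting 8×24 matrix has rank 7, and its Smith normal form has invariant factors (1,1,1,1,1,1,1).

Boundary ∂_2: C_2 → C_1 maps a triangle to the signed sum of its edges. For instance
  ∂FJL = JL − FL + FJ,
  ∂AEL = EL − AL + AE.
The resulting 24×16 matrix has rank 15, and its Smith normal form has invariant factors (1,1,1,1,1,1,1,1,1,1,1,1,1,1,1).

Now H_k = ker ∂_k / im ∂_{k+1}, so:

  H_0: rank C_0 − rank ∂_1 = 8 − 7 = 1, and the invariant factors of ∂_1 are all 1, so H_0 = Z.
  H_1: rank ker ∂_1 − rank ∂_2 = (24 − 7) − 15 = 2, and the invariant factors of ∂_2 are all 1, so H_1 = Z^2.
  H_2: rank ker ∂_2 − rank ∂_3 = (16 − 15) − 0 = 1, and there is no ∂_3, so H_2 = Z.

As a check, the Euler characteristic is 8 − 24 + 16 = 0, which agrees with 1 − 2 + 1 = 0.

H_0 ≅ Z,  H_1 ≅ Z^2,  H_2 ≅ Z.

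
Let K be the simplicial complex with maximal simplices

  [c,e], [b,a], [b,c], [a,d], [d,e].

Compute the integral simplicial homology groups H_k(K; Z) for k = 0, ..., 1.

Fix the vertex order a < b < c < d < e and write every simplex with vertices in increasing order. Then dim K = 1 and the simplices of K are:

  0-simplices (5): a, b, c, d, e
  1-simplices (5): ab, ad, bc, ce, de

giving chain groups C_0 ≅ Z^5, C_1 ≅ Z^5.

Boundary ∂_1: C_1 → C_0 is given by ∂[p,q] = [q] − [p].
The resulting 5×5 matrix has rank 4, and its Smith normal form has invariant factors (1,1,1,1).

Reading off H_k = ker ∂_k / im ∂_{k+1}:

  H_0: rank C_0 − rank ∂_1 = 5 − 4 = 1, and the invariant factors of ∂_1 are all 1, so H_0 = Z.
  H_1: rank ker ∂_1 − rank ∂_2 = (5 − 4) − 0 = 1, and there is no ∂_2, so H_1 = Z.

H_0 = Z,  H_1 = Z.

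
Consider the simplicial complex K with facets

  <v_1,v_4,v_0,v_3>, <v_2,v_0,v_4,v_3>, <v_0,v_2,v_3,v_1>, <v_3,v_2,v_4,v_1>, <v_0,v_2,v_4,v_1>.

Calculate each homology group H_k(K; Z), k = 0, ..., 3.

H_0 = Z,  H_1 = 0,  H_2 = 0,  H_3 = Z.

Fix the vertex order v_0 < v_1 < v_2 < v_3 < v_4 and write every simplex with vertices in increasing order. Then dim K = 3 and the simplices of K are:

  0-simplices (5): [v_0], [v_1], [v_2], [v_3], [v_4]
  1-simplices (10): [v_0,v_1], [v_0,v_2], [v_0,v_3], [v_0,v_4], [v_1,v_2], [v_1,v_3], [v_1,v_4], [v_2,v_3], [v_2,v_4], [v_3,v_4]
  2-simplices (10): [v_0,v_1,v_2], [v_0,v_1,v_3], [v_0,v_1,v_4], [v_0,v_2,v_3], [v_0,v_2,v_4], [v_0,v_3,v_4], [v_1,v_2,v_3], [v_1,v_2,v_4], [v_1,v_3,v_4], [v_2,v_3,v_4]
  3-simplices (5): [v_0,v_1,v_2,v_3], [v_0,v_1,v_2,v_4], [v_0,v_1,v_3,v_4], [v_0,v_2,v_3,v_4], [v_1,v_2,v_3,v_4]

so the chain groups are C_0 ≅ Z^5, C_1 ≅ Z^10, C_2 ≅ Z^10, C_3 ≅ Z^5.

∂_1: C_1 → C_0 sends each edge [p,q] (with p < q) to q − p. For instance
  ∂[v_0,v_2] = [v_2] − [v_0].
This gives a 5×10 integer matrix of rank 4; reducing to Smith normal form yields diagonal entries (1,1,1,1).

∂_2: C_2 → C_1 acts by ∂[p,q,r] = [q,r] − [p,r] + [p,q]. For instance
  ∂[v_1,v_3,v_4] = [v_3,v_4] − [v_1,v_4] + [v_1,v_3],
  ∂[v_0,v_1,v_3] = [v_1,v_3] − [v_0,v_3] + [v_0,v_1].
As a 10×10 matrix over Z this has rank 6, with invariant factors (1,1,1,1,1,1).

The boundary map ∂_3: C_3 → C_2 sends each 3-simplex σ to the alternating sum Σ_i (−1)^i (σ with its i-th vertex removed). For instance
  ∂[v_0,v_1,v_3,v_4] = [v_1,v_3,v_4] − [v_0,v_3,v_4] + [v_0,v_1,v_4] − [v_0,v_1,v_3],
  ∂[v_1,v_2,v_3,v_4] = [v_2,v_3,v_4] − [v_1,v_3,v_4] + [v_1,v_2,v_4] − [v_1,v_2,v_3].
As a 10×5 matrix over Z this has rank 4, with invariant factors (1,1,1,1).

Now H_k = ker ∂_k / im ∂_{k+1}, so:

  H_0: rank C_0 − rank ∂_1 = 5 − 4 = 1, and the invariant factors of ∂_1 are all 1, so H_0 ≅ Z.
  H_1: rank ker ∂_1 − rank ∂_2 = (10 − 4) − 6 = 0, and the invariant factors of ∂_2 are all 1, so H_1 ≅ 0.
  H_2: rank ker ∂_2 − rank ∂_3 = (10 − 6) − 4 = 0, and the invariant factors of ∂_3 are all 1, so H_2 ≅ 0.
  H_3: rank ker ∂_3 − rank ∂_4 = (5 − 4) − 0 = 1, and there is no ∂_4, so H_3 ≅ Z.

As a check, the Euler characteristic is 5 − 10 + 10 − 5 = 0, which agrees with 1 − 0 + 0 − 1 = 0.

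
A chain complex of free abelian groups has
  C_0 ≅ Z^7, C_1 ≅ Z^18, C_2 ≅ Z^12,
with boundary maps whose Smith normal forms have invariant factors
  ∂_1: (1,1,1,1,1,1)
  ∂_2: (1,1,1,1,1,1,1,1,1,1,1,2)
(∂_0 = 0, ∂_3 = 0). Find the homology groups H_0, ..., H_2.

H_0: b_0 = 7 − 0 − 6 = 1; torsion from ∂_1 factors > 1: none. So H_0 = Z.
H_1: b_1 = 18 − 6 − 12 = 0; torsion from ∂_2 factors > 1: [2]. So H_1 = Z/2.
H_2: b_2 = 12 − 12 − 0 = 0; torsion from ∂_3 factors > 1: none. So H_2 = 0.

H_0 = Z,  H_1 = Z/2,  H_2 = 0.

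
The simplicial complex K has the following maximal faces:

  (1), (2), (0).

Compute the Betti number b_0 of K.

b_0 = 3.

Take the total order 0 < 1 < 2 on the vertex set. Then K (dimension 0) consists of the simplices:

  0-simplices (3): [0], [1], [2]

giving chain groups C_0 ≅ Z^3.

From H_k ≅ ker(∂_k) / im(∂_{k+1}) we obtain:

  H_0: rank C_0 − rank ∂_1 = 3 − 0 = 3, and there is no ∂_1, so H_0 = Z^3.

(K is a triangulation of a set of 3 points.)

Hence the Betti numbers are b_0 = 3.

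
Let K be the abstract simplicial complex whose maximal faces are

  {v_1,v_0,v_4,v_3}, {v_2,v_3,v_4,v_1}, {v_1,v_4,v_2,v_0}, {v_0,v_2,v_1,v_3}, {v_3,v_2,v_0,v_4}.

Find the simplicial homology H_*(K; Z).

Take the total order v_0 < v_1 < v_2 < v_3 < v_4 on the vertex set. Then K (dimension 3) consists of the simplices:

  0-simplices (5): [v_0], [v_1], [v_2], [v_3], [v_4]
  1-simplices (10): [v_0,v_1], [v_0,v_2], [v_0,v_3], [v_0,v_4], [v_1,v_2], [v_1,v_3], [v_1,v_4], [v_2,v_3], [v_2,v_4], [v_3,v_4]
  2-simplices (10): [v_0,v_1,v_2], [v_0,v_1,v_3], [v_0,v_1,v_4], [v_0,v_2,v_3], [v_0,v_2,v_4], [v_0,v_3,v_4], [v_1,v_2,v_3], [v_1,v_2,v_4], [v_1,v_3,v_4], [v_2,v_3,v_4]
  3-simplices (5): [v_0,v_1,v_2,v_3], [v_0,v_1,v_2,v_4], [v_0,v_1,v_3,v_4], [v_0,v_2,v_3,v_4], [v_1,v_2,v_3,v_4]

giving chain groups C_0 ≅ Z^5, C_1 ≅ Z^10, C_2 ≅ Z^10, C_3 ≅ Z^5.

The boundary map ∂_1: C_1 → C_0 is given by ∂[p,q] = [q] − [p].
The 5×10 boundary matrix has rank 4 and Smith normal form diag(1,1,1,1).

Boundary ∂_2: C_2 → C_1 sends each 2-simplex [p,q,r] to [q,r] − [p,r] + [p,q]. For instance
  ∂[v_1,v_3,v_4] = [v_3,v_4] − [v_1,v_4] + [v_1,v_3],
  ∂[v_0,v_2,v_4] = [v_2,v_4] − [v_0,v_4] + [v_0,v_2].
As a 10×10 matrix over Z this has rank 6, with invariant factors (1,1,1,1,1,1).

Boundary ∂_3: C_3 → C_2 sends each 3-simplex σ to the alternating sum Σ_i (−1)^i (σ with its i-th vertex removed). For instance
  ∂[v_0,v_1,v_2,v_4] = [v_1,v_2,v_4] − [v_0,v_2,v_4] + [v_0,v_1,v_4] − [v_0,v_1,v_2],
  ∂[v_0,v_1,v_3,v_4] = [v_1,v_3,v_4] − [v_0,v_3,v_4] + [v_0,v_1,v_4] − [v_0,v_1,v_3].
As a 10×5 matrix over Z this has rank 4, with invariant factors (1,1,1,1).

Computing H_k = (kernel of ∂_k) / (image of ∂_{k+1}):

  H_0: rank C_0 − rank ∂_1 = 5 − 4 = 1, and the invariant factors of ∂_1 are all 1, so H_0 ≅ Z.
  H_1: rank ker ∂_1 − rank ∂_2 = (10 − 4) − 6 = 0, and the invariant factors of ∂_2 are all 1, so H_1 ≅ 0.
  H_2: rank ker ∂_2 − rank ∂_3 = (10 − 6) − 4 = 0, and the invariant factors of ∂_3 are all 1, so H_2 ≅ 0.
  H_3: rank ker ∂_3 − rank ∂_4 = (5 − 4) − 0 = 1, and there is no ∂_4, so H_3 ≅ Z.

H_0 = Z,  H_1 = 0,  H_2 = 0,  H_3 = Z.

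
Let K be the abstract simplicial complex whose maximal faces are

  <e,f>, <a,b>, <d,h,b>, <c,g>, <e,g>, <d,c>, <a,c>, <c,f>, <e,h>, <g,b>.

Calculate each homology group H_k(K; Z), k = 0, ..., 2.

H_0 ≅ Z,  H_1 ≅ Z^4,  H_2 = 0.

Order the vertices as a < b < c < d < e < f < g < h. Listing each simplex with vertices in this order, K has dimension 2 with simplices:

  0-simplices (8): a, b, c, d, e, f, g, h
  1-simplices (12): ab, ac, bd, bg, bh, cd, cf, cg, dh, ef, eg, eh
  2-simplices (1): bdh

giving chain groups C_0 ≅ Z^8, C_1 ≅ Z^12, C_2 ≅ Z^1.

∂_1: C_1 → C_0 sends each edge [p,q] (with p < q) to q − p. For instance
  ∂dh = h − d.
As a 8×12 matrix over Z this has rank 7, with invariant factors (1,1,1,1,1,1,1).

The boundary map ∂_2: C_2 → C_1 sends each 2-simplex [p,q,r] to [q,r] − [p,r] + [p,q]. For instance
  ∂bdh = dh − bh + bd.
This gives a 12×1 integer matrix of rank 1; reducing to Smith normal form yields diagonal entries (1).

Now H_k = ker ∂_k / im ∂_{k+1}, so:

  H_0: rank C_0 − rank ∂_1 = 8 − 7 = 1, and the invariant factors of ∂_1 are all 1, so H_0 ≅ Z.
  H_1: rank ker ∂_1 − rank ∂_2 = (12 − 7) − 1 = 4, and the invariant factors of ∂_2 are all 1, so H_1 ≅ Z^4.
  H_2: rank ker ∂_2 − rank ∂_3 = (1 − 1) − 0 = 0, and there is no ∂_3, so H_2 ≅ 0.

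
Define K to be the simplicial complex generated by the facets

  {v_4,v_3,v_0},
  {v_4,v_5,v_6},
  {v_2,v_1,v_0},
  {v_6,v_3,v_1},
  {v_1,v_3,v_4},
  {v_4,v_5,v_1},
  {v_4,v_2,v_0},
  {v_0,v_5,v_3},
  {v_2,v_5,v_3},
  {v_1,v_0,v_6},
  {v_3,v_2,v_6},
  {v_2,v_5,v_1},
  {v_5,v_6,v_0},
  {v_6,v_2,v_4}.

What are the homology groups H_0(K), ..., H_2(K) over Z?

Order the vertices as v_0 < v_1 < v_2 < v_3 < v_4 < v_5 < v_6. Listing each simplex with vertices in this order, K has dimension 2 with simplices:

  0-simplices (7): [v_0], [v_1], [v_2], [v_3], [v_4], [v_5], [v_6]
  1-simplices (21): (21 of them)
  2-simplices (14): (14 of them)

giving chain groups C_0 ≅ Z^7, C_1 ≅ Z^21, C_2 ≅ Z^14.

∂_1: C_1 → C_0 is given by ∂[p,q] = [q] − [p].
This gives a 7×21 integer matrix of rank 6; reducing to Smith normal form yields diagonal entries (1,1,1,1,1,1).

∂_2: C_2 → C_1 sends each 2-simplex [p,q,r] to [q,r] − [p,r] + [p,q]. For instance
  ∂[v_4,v_5,v_6] = [v_5,v_6] − [v_4,v_6] + [v_4,v_5],
  ∂[v_1,v_4,v_5] = [v_4,v_5] − [v_1,v_5] + [v_1,v_4].
As a 21×14 matrix over Z this has rank 13, with invariant factors (1,1,1,1,1,1,1,1,1,1,1,1,1).

Reading off H_k = ker ∂_k / im ∂_{k+1}:

  H_0: rank C_0 − rank ∂_1 = 7 − 6 = 1, and the invariant factors of ∂_1 are all 1, so H_0 = Z.
  H_1: rank ker ∂_1 − rank ∂_2 = (21 − 6) − 13 = 2, and the invariant factors of ∂_2 are all 1, so H_1 = Z^2.
  H_2: rank ker ∂_2 − rank ∂_3 = (14 − 13) − 0 = 1, and there is no ∂_3, so H_2 = Z.

(K is a triangulation of the torus T^2.)

H_0 = Z,  H_1 = Z^2,  H_2 = Z.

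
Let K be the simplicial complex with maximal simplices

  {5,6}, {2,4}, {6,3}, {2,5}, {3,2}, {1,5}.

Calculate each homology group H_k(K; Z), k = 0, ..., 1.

Take the total order 1 < 2 < 3 < 4 < 5 < 6 on the vertex set. Then K (dimension 1) consists of the simplices:

  0-simplices (6): [1], [2], [3], [4], [5], [6]
  1-simplices (6): [1,5], [2,3], [2,4], [2,5], [3,6], [5,6]

Hence C_0 ≅ Z^6, C_1 ≅ Z^6.

The boundary map ∂_1: C_1 → C_0 maps an edge to its endpoints' difference, ∂[p,q] = q − p.
As a 6×6 matrix over Z this has rank 5, with invariant factors (1,1,1,1,1).

From H_k ≅ ker(∂_k) / im(∂_{k+1}) we obtain:

  H_0: rank C_0 − rank ∂_1 = 6 − 5 = 1, and the invariant factors of ∂_1 are all 1, so H_0 ≅ Z.
  H_1: rank ker ∂_1 − rank ∂_2 = (6 − 5) − 0 = 1, and there is no ∂_2, so H_1 ≅ Z.

As a check, the Euler characteristic is 6 − 6 = 0, which agrees with 1 − 1 = 0.

H_0 = Z,  H_1 = Z.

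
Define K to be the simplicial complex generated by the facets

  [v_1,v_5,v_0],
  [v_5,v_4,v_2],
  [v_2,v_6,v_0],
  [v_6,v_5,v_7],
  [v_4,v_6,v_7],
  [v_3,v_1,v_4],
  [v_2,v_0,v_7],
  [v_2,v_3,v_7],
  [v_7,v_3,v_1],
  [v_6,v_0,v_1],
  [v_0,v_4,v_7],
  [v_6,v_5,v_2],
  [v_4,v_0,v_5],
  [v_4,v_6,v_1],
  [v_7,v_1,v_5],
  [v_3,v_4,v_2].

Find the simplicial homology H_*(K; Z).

K has 8 vertices, 24 edges, 16 triangles.
rank ∂_0 = 0, rank ∂_1 = 7 ⇒ b_0 = 8 − 0 − 7 = 1; all invariant factors of ∂_1 are 1 so no torsion. So H_0 ≅ Z.
rank ∂_1 = 7, rank ∂_2 = 15 ⇒ b_1 = 24 − 7 − 15 = 2; all invariant factors of ∂_2 are 1 so no torsion. So H_1 ≅ Z^2.
rank ∂_2 = 15, rank ∂_3 = 0 ⇒ b_2 = 16 − 15 − 0 = 1. So H_2 ≅ Z.

H_0 ≅ Z,  H_1 ≅ Z^2,  H_2 ≅ Z.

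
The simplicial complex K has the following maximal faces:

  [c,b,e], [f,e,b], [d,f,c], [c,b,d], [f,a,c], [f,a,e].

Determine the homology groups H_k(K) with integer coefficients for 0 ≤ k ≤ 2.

Fix the vertex order a < b < c < d < e < f and write every simplex with vertices in increasing order. Then dim K = 2 and the simplices of K are:

  0-simplices (6): a, b, c, d, e, f
  1-simplices (12): ac, ae, af, bc, bd, be, bf, cd, ce, cf, df, ef
  2-simplices (6): acf, aef, bcd, bce, bef, cdf

giving chain groups C_0 ≅ Z^6, C_1 ≅ Z^12, C_2 ≅ Z^6.

Boundary ∂_1: C_1 → C_0 sends each edge [p,q] (with p < q) to q − p. For instance
  ∂be = e − b.
This gives a 6×12 integer matrix of rank 5; reducing to Smith normal form yields diagonal entries (1,1,1,1,1).

Boundary ∂_2: C_2 → C_1 sends each 2-simplex [p,q,r] to [q,r] − [p,r] + [p,q]. For instance
  ∂bcd = cd − bd + bc,
  ∂acf = cf − af + ac.
The 12×6 boundary matrix has rank 6 and Smith normal form diag(1,1,1,1,1,1).

From H_k ≅ ker(∂_k) / im(∂_{k+1}) we obtain:

  H_0: rank C_0 − rank ∂_1 = 6 − 5 = 1, and the invariant factors of ∂_1 are all 1, so H_0 = Z.
  H_1: rank ker ∂_1 − rank ∂_2 = (12 − 5) − 6 = 1, and the invariant factors of ∂_2 are all 1, so H_1 = Z.
  H_2: rank ker ∂_2 − rank ∂_3 = (6 − 6) − 0 = 0, and there is no ∂_3, so H_2 = 0.

H_0 ≅ Z,  H_1 ≅ Z,  H_2 = 0.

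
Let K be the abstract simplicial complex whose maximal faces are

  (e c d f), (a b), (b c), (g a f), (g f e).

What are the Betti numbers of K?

Fix the vertex order a < b < c < d < e < f < g and write every simplex with vertices in increasing order. Then dim K = 3 and the simplices of K are:

  0-simplices (7): a, b, c, d, e, f, g
  1-simplices (12): ab, af, ag, bc, cd, ce, cf, de, df, ef, eg, fg
  2-simplices (6): afg, cde, cdf, cef, def, efg
  3-simplices (1): cdef

so the chain groups are C_0 ≅ Z^7, C_1 ≅ Z^12, C_2 ≅ Z^6, C_3 ≅ Z^1.

Boundary ∂_1: C_1 → C_0 sends each edge [p,q] (with p < q) to q − p. For instance
  ∂ab = b − a.
The resulting 7×12 matrix has rank 6, and its Smith normal form has invariant factors (1,1,1,1,1,1).

∂_2: C_2 → C_1 sends each 2-simplex [p,q,r] to [q,r] − [p,r] + [p,q]. For instance
  ∂afg = fg − ag + af,
  ∂def = ef − df + de.
This gives a 12×6 integer matrix of rank 5; reducing to Smith normal form yields diagonal entries (1,1,1,1,1).

Boundary ∂_3: C_3 → C_2 sends each 3-simplex σ to the alternating sum Σ_i (−1)^i (σ with its i-th vertex removed). For instance
  ∂cdef = def − cef + cdf − cde.
This gives a 6×1 integer matrix of rank 1; reducing to Smith normal form yields diagonal entries (1).

Computing H_k = (kernel of ∂_k) / (image of ∂_{k+1}):

  H_0: rank C_0 − rank ∂_1 = 7 − 6 = 1, and the invariant factors of ∂_1 are all 1, so H_0 ≅ Z.
  H_1: rank ker ∂_1 − rank ∂_2 = (12 − 6) − 5 = 1, and the invariant factors of ∂_2 are all 1, so H_1 ≅ Z.
  H_2: rank ker ∂_2 − rank ∂_3 = (6 − 5) − 1 = 0, and the invariant factors of ∂_3 are all 1, so H_2 ≅ 0.
  H_3: rank ker ∂_3 − rank ∂_4 = (1 − 1) − 0 = 0, and there is no ∂_4, so H_3 ≅ 0.

Hence the Betti numbers are b_0 = 1, b_1 = 1, b_2 = 0, b_3 = 0.

b_0 = 1, b_1 = 1, b_2 = 0, b_3 = 0.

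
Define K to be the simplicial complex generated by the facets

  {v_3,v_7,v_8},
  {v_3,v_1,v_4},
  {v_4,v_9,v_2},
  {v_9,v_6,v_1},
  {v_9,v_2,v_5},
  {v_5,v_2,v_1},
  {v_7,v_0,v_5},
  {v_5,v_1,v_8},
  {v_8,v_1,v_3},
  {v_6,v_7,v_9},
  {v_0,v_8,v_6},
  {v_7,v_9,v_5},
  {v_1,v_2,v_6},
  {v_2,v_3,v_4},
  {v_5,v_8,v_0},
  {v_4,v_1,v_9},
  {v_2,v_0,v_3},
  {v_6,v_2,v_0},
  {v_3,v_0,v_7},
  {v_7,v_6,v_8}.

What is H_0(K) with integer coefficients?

We work with the vertex ordering v_0 < v_1 < v_2 < v_3 < v_4 < v_5 < v_6 < v_7 < v_8 < v_9. The simplices of K, each written with vertices in increasing order, are:

  0-simplices (10): [v_0], [v_1], [v_2], [v_3], [v_4], [v_5], [v_6], [v_7], [v_8], [v_9]
  1-simplices (30): (30 of them)
  2-simplices (20): (20 of them)

giving chain groups C_0 ≅ Z^10, C_1 ≅ Z^30, C_2 ≅ Z^20.

Boundary ∂_1: C_1 → C_0 is given by ∂[p,q] = [q] − [p]. For instance
  ∂[v_2,v_5] = [v_5] − [v_2].
The 10×30 boundary matrix has rank 9 and Smith normal form diag(1,1,1,1,1,1,1,1,1).

The boundary map ∂_2: C_2 → C_1 sends each 2-simplex [p,q,r] to [q,r] − [p,r] + [p,q]. For instance
  ∂[v_1,v_4,v_9] = [v_4,v_9] − [v_1,v_9] + [v_1,v_4],
  ∂[v_1,v_2,v_5] = [v_2,v_5] − [v_1,v_5] + [v_1,v_2].
The 30×20 boundary matrix has rank 20 and Smith normal form diag(1,1,1,1,1,1,1,1,1,1,1,1,1,1,1,1,1,1,1,2).

Reading off H_k = ker ∂_k / im ∂_{k+1}:

  H_0: rank C_0 − rank ∂_1 = 10 − 9 = 1, and the invariant factors of ∂_1 are all 1, so H_0 ≅ Z.

(K is a triangulation of the Klein bottle.)

H_0 ≅ Z.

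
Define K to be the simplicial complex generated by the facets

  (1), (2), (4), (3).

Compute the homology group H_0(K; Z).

We work with the vertex ordering 1 < 2 < 3 < 4. The simplices of K, each written with vertices in increasing order, are:

  0-simplices (4): [1], [2], [3], [4]

giving chain groups C_0 ≅ Z^4.

Computing H_k = (kernel of ∂_k) / (image of ∂_{k+1}):

  H_0: rank C_0 − rank ∂_1 = 4 − 0 = 4, and there is no ∂_1, so H_0 = Z^4.

H_0 ≅ Z^4.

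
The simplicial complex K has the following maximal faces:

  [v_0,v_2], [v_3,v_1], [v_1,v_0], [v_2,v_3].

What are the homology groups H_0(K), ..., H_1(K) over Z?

H_0 ≅ Z,  H_1 ≅ Z.

Order the vertices as v_0 < v_1 < v_2 < v_3. Listing each simplex with vertices in this order, K has dimension 1 with simplices:

  0-simplices (4): [v_0], [v_1], [v_2], [v_3]
  1-simplices (4): [v_0,v_1], [v_0,v_2], [v_1,v_3], [v_2,v_3]

Hence C_0 ≅ Z^4, C_1 ≅ Z^4.

∂_1: C_1 → C_0 maps an edge to its endpoints' difference, ∂[p,q] = q − p.
The 4×4 boundary matrix has rank 3 and Smith normal form diag(1,1,1).

Reading off H_k = ker ∂_k / im ∂_{k+1}:

  H_0: rank C_0 − rank ∂_1 = 4 − 3 = 1, and the invariant factors of ∂_1 are all 1, so H_0 = Z.
  H_1: rank ker ∂_1 − rank ∂_2 = (4 − 3) − 0 = 1, and there is no ∂_2, so H_1 = Z.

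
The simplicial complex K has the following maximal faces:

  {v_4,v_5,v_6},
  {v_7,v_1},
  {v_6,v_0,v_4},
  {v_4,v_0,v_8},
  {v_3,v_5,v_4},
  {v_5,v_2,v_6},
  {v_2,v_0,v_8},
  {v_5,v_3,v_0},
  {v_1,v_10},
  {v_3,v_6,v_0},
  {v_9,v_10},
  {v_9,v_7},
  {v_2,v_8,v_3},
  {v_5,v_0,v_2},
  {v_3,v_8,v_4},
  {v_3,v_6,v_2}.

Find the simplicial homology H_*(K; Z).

Fix the vertex order v_0 < v_1 < v_2 < v_3 < v_4 < v_5 < v_6 < v_7 < v_8 < v_9 < v_10 and write every simplex with vertices in increasing order. Then dim K = 2 and the simplices of K are:

  0-simplices (11): [v_0], [v_1], [v_2], [v_3], [v_4], [v_5], [v_6], [v_7], [v_8], [v_9], [v_10]
  1-simplices (22): (22 of them)
  2-simplices (12): (12 of them)

giving chain groups C_0 ≅ Z^11, C_1 ≅ Z^22, C_2 ≅ Z^12.

Boundary ∂_1: C_1 → C_0 is given by ∂[p,q] = [q] − [p]. For instance
  ∂[v_0,v_2] = [v_2] − [v_0].
The 11×22 boundary matrix has rank 9 and Smith normal form diag(1,1,1,1,1,1,1,1,1).

The boundary map ∂_2: C_2 → C_1 acts by ∂[p,q,r] = [q,r] − [p,r] + [p,q]. For instance
  ∂[v_0,v_4,v_6] = [v_4,v_6] − [v_0,v_6] + [v_0,v_4],
  ∂[v_0,v_4,v_8] = [v_4,v_8] − [v_0,v_8] + [v_0,v_4].
As a 22×12 matrix over Z this has rank 12, with invariant factors (1,1,1,1,1,1,1,1,1,1,1,2).

Reading off H_k = ker ∂_k / im ∂_{k+1}:

  H_0: rank C_0 − rank ∂_1 = 11 − 9 = 2, and the invariant factors of ∂_1 are all 1, so H_0 ≅ Z^2.
  H_1: rank ker ∂_1 − rank ∂_2 = (22 − 9) − 12 = 1, and ∂_2 has invariant factor 2 > 1, so H_1 ≅ Z ⊕ Z/2.
  H_2: rank ker ∂_2 − rank ∂_3 = (12 − 12) − 0 = 0, and there is no ∂_3, so H_2 ≅ 0.

(K is a triangulation of the disjoint union of the real projective plane RP^2 and the circle S^1.)

H_0 = Z^2,  H_1 = Z ⊕ Z/2,  H_2 = 0.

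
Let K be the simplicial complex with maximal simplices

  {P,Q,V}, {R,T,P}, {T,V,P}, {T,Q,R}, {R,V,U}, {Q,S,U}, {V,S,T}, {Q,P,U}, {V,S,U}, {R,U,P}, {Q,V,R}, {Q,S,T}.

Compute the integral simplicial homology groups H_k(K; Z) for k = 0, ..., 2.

Fix the vertex order P < Q < R < S < T < U < V and write every simplex with vertices in increasing order. Then dim K = 2 and the simplices of K are:

  0-simplices (7): P, Q, R, S, T, U, V
  1-simplices (18): PQ, PR, PT, PU, PV, QR, QS, QT, QU, QV, RT, RU, RV, ST, SU, SV, TV, UV
  2-simplices (12): PQU, PQV, PRT, PRU, PTV, QRT, QRV, QST, QSU, RUV, STV, SUV

Hence C_0 ≅ Z^7, C_1 ≅ Z^18, C_2 ≅ Z^12.

∂_1: C_1 → C_0 is given by ∂[p,q] = [q] − [p]. For instance
  ∂PT = T − P.
The resulting 7×18 matrix has rank 6, and its Smith normal form has invariant factors (1,1,1,1,1,1).

∂_2: C_2 → C_1 sends each 2-simplex [p,q,r] to [q,r] − [p,r] + [p,q]. For instance
  ∂SUV = UV − SV + SU,
  ∂PRU = RU − PU + PR.
The resulting 18×12 matrix has rank 12, and its Smith normal form has invariant factors (1,1,1,1,1,1,1,1,1,1,1,2).

Reading off H_k = ker ∂_k / im ∂_{k+1}:

  H_0: rank C_0 − rank ∂_1 = 7 − 6 = 1, and the invariant factors of ∂_1 are all 1, so H_0 ≅ Z.
  H_1: rank ker ∂_1 − rank ∂_2 = (18 − 6) − 12 = 0, and ∂_2 has invariant factor 2 > 1, so H_1 ≅ Z/2.
  H_2: rank ker ∂_2 − rank ∂_3 = (12 − 12) − 0 = 0, and there is no ∂_3, so H_2 ≅ 0.

H_0 ≅ Z,  H_1 ≅ Z/2,  H_2 = 0.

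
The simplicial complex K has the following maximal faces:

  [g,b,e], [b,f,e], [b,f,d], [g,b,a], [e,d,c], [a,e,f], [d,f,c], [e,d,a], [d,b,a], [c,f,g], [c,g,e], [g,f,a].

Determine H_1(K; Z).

Fix the vertex order a < b < c < d < e < f < g and write every simplex with vertices in increasing order. Then dim K = 2 and the simplices of K are:

  0-simplices (7): a, b, c, d, e, f, g
  1-simplices (18): ab, ad, ae, af, ag, bd, be, bf, bg, cd, ce, cf, cg, de, df, ef, eg, fg
  2-simplices (12): abd, abg, ade, aef, afg, bdf, bef, beg, cde, cdf, ceg, cfg

giving chain groups C_0 ≅ Z^7, C_1 ≅ Z^18, C_2 ≅ Z^12.

The boundary map ∂_1: C_1 → C_0 maps an edge to its endpoints' difference, ∂[p,q] = q − p.
The resulting 7×18 matrix has rank 6, and its Smith normal form has invariant factors (1,1,1,1,1,1).

The boundary map ∂_2: C_2 → C_1 acts by ∂[p,q,r] = [q,r] − [p,r] + [p,q]. For instance
  ∂bef = ef − bf + be,
  ∂ceg = eg − cg + ce.
This gives a 18×12 integer matrix of rank 12; reducing to Smith normal form yields diagonal entries (1,1,1,1,1,1,1,1,1,1,1,2).

From H_k ≅ ker(∂_k) / im(∂_{k+1}) we obtain:

  H_1: rank ker ∂_1 − rank ∂_2 = (18 − 6) − 12 = 0, and ∂_2 has invariant factor 2 > 1, so H_1 = Z/2.

H_1 = Z/2.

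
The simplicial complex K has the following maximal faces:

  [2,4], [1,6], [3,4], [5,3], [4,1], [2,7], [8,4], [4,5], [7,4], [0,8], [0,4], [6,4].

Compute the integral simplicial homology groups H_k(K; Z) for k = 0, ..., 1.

H_0 ≅ Z,  H_1 ≅ Z^4.

We work with the vertex ordering 0 < 1 < 2 < 3 < 4 < 5 < 6 < 7 < 8. The simplices of K, each written with vertices in increasing order, are:

  0-simplices (9): [0], [1], [2], [3], [4], [5], [6], [7], [8]
  1-simplices (12): [0,4], [0,8], [1,4], [1,6], [2,4], [2,7], [3,4], [3,5], [4,5], [4,6], [4,7], [4,8]

giving chain groups C_0 ≅ Z^9, C_1 ≅ Z^12.

∂_1: C_1 → C_0 maps an edge to its endpoints' difference, ∂[p,q] = q − p.
The 9×12 boundary matrix has rank 8 and Smith normal form diag(1,1,1,1,1,1,1,1).

From H_k ≅ ker(∂_k) / im(∂_{k+1}) we obtain:

  H_0: rank C_0 − rank ∂_1 = 9 − 8 = 1, and the invariant factors of ∂_1 are all 1, so H_0 ≅ Z.
  H_1: rank ker ∂_1 − rank ∂_2 = (12 − 8) − 0 = 4, and there is no ∂_2, so H_1 ≅ Z^4.

As a check, the Euler characteristic is 9 − 12 = -3, which agrees with 1 − 4 = -3.
(K is a triangulation of a wedge of 4 circles.)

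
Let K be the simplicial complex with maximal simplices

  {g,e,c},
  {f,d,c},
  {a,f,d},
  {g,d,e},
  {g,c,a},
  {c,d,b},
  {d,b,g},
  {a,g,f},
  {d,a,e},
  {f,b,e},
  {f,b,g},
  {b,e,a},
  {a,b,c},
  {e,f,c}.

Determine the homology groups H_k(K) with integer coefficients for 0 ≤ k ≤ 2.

Take the total order a < b < c < d < e < f < g on the vertex set. Then K (dimension 2) consists of the simplices:

  0-simplices (7): a, b, c, d, e, f, g
  1-simplices (21): ab, ac, ad, ae, af, ag, bc, bd, be, bf, bg, cd, ce, cf, cg, de, df, dg, ef, eg, fg
  2-simplices (14): abc, abe, acg, ade, adf, afg, bcd, bdg, bef, bfg, cdf, cef, ceg, deg

giving chain groups C_0 ≅ Z^7, C_1 ≅ Z^21, C_2 ≅ Z^14.

Boundary ∂_1: C_1 → C_0 is given by ∂[p,q] = [q] − [p].
The 7×21 boundary matrix has rank 6 and Smith normal form diag(1,1,1,1,1,1).

∂_2: C_2 → C_1 sends each 2-simplex [p,q,r] to [q,r] − [p,r] + [p,q]. For instance
  ∂deg = eg − dg + de,
  ∂ceg = eg − cg + ce.
The 21×14 boundary matrix has rank 13 and Smith normal form diag(1,1,1,1,1,1,1,1,1,1,1,1,1).

Now H_k = ker ∂_k / im ∂_{k+1}, so:

  H_0: rank C_0 − rank ∂_1 = 7 − 6 = 1, and the invariant factors of ∂_1 are all 1, so H_0 = Z.
  H_1: rank ker ∂_1 − rank ∂_2 = (21 − 6) − 13 = 2, and the invariant factors of ∂_2 are all 1, so H_1 = Z^2.
  H_2: rank ker ∂_2 − rank ∂_3 = (14 − 13) − 0 = 1, and there is no ∂_3, so H_2 = Z.

As a check, the Euler characteristic is 7 − 21 + 14 = 0, which agrees with 1 − 2 + 1 = 0.

H_0 ≅ Z,  H_1 ≅ Z^2,  H_2 ≅ Z.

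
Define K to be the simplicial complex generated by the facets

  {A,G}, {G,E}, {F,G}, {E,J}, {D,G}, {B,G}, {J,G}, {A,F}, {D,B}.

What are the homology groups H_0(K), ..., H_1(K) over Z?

H_0 ≅ Z,  H_1 ≅ Z^3.

Fix the vertex order A < B < D < E < F < G < J and write every simplex with vertices in increasing order. Then dim K = 1 and the simplices of K are:

  0-simplices (7): A, B, D, E, F, G, J
  1-simplices (9): AF, AG, BD, BG, DG, EG, EJ, FG, GJ

giving chain groups C_0 ≅ Z^7, C_1 ≅ Z^9.

Boundary ∂_1: C_1 → C_0 sends each edge [p,q] (with p < q) to q − p.
The 7×9 boundary matrix has rank 6 and Smith normal form diag(1,1,1,1,1,1).

Now H_k = ker ∂_k / im ∂_{k+1}, so:

  H_0: rank C_0 − rank ∂_1 = 7 − 6 = 1, and the invariant factors of ∂_1 are all 1, so H_0 ≅ Z.
  H_1: rank ker ∂_1 − rank ∂_2 = (9 − 6) − 0 = 3, and there is no ∂_2, so H_1 ≅ Z^3.

As a check, the Euler characteristic is 7 − 9 = -2, which agrees with 1 − 3 = -2.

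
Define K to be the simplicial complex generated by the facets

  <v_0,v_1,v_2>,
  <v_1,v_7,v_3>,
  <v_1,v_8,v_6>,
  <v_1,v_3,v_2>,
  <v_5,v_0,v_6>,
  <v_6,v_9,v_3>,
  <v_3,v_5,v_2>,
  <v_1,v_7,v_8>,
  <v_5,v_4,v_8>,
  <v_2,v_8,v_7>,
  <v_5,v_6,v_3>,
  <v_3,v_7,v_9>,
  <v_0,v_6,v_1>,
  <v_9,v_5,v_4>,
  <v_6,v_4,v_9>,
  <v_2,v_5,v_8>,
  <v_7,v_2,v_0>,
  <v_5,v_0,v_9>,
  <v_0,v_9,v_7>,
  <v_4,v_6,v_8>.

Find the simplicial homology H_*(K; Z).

H_0 = Z,  H_1 = Z ⊕ Z_2,  H_2 = 0.

Order the vertices as v_0 < v_1 < v_2 < v_3 < v_4 < v_5 < v_6 < v_7 < v_8 < v_9. Listing each simplex with vertices in this order, K has dimension 2 with simplices:

  0-simplices (10): [v_0], [v_1], [v_2], [v_3], [v_4], [v_5], [v_6], [v_7], [v_8], [v_9]
  1-simplices (30): (30 of them)
  2-simplices (20): (20 of them)

so the chain groups are C_0 ≅ Z^10, C_1 ≅ Z^30, C_2 ≅ Z^20.

Boundary ∂_1: C_1 → C_0 maps an edge to its endpoints' difference, ∂[p,q] = q − p.
As a 10×30 matrix over Z this has rank 9, with invariant factors (1,1,1,1,1,1,1,1,1).

∂_2: C_2 → C_1 sends each 2-simplex [p,q,r] to [q,r] − [p,r] + [p,q]. For instance
  ∂[v_3,v_5,v_6] = [v_5,v_6] − [v_3,v_6] + [v_3,v_5],
  ∂[v_1,v_6,v_8] = [v_6,v_8] − [v_1,v_8] + [v_1,v_6].
The 30×20 boundary matrix has rank 20 and Smith normal form diag(1,1,1,1,1,1,1,1,1,1,1,1,1,1,1,1,1,1,1,2).

From H_k ≅ ker(∂_k) / im(∂_{k+1}) we obtain:

  H_0: rank C_0 − rank ∂_1 = 10 − 9 = 1, and the invariant factors of ∂_1 are all 1, so H_0 = Z.
  H_1: rank ker ∂_1 − rank ∂_2 = (30 − 9) − 20 = 1, and ∂_2 has invariant factor 2 > 1, so H_1 = Z ⊕ Z_2.
  H_2: rank ker ∂_2 − rank ∂_3 = (20 − 20) − 0 = 0, and there is no ∂_3, so H_2 = 0.

As a check, the Euler characteristic is 10 − 30 + 20 = 0, which agrees with 1 − 1 + 0 = 0.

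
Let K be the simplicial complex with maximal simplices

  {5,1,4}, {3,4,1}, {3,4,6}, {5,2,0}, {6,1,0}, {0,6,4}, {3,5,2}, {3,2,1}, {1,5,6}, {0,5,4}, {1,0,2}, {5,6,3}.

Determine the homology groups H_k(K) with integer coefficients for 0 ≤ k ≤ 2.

H_0 ≅ Z,  H_1 ≅ Z_2,  H_2 = 0.

Fix the vertex order 0 < 1 < 2 < 3 < 4 < 5 < 6 and write every simplex with vertices in increasing order. Then dim K = 2 and the simplices of K are:

  0-simplices (7): [0], [1], [2], [3], [4], [5], [6]
  1-simplices (18): [0,1], [0,2], [0,4], [0,5], [0,6], [1,2], [1,3], [1,4], [1,5], [1,6], [2,3], [2,5], [3,4], [3,5], [3,6], [4,5], [4,6], [5,6]
  2-simplices (12): [0,1,2], [0,1,6], [0,2,5], [0,4,5], [0,4,6], [1,2,3], [1,3,4], [1,4,5], [1,5,6], [2,3,5], [3,4,6], [3,5,6]

giving chain groups C_0 ≅ Z^7, C_1 ≅ Z^18, C_2 ≅ Z^12.

The boundary map ∂_1: C_1 → C_0 sends each edge [p,q] (with p < q) to q − p. For instance
  ∂[3,4] = [4] − [3].
The 7×18 boundary matrix has rank 6 and Smith normal form diag(1,1,1,1,1,1).

The boundary map ∂_2: C_2 → C_1 acts by ∂[p,q,r] = [q,r] − [p,r] + [p,q]. For instance
  ∂[0,2,5] = [2,5] − [0,5] + [0,2],
  ∂[1,2,3] = [2,3] − [1,3] + [1,2].
This gives a 18×12 integer matrix of rank 12; reducing to Smith normal form yields diagonal entries (1,1,1,1,1,1,1,1,1,1,1,2).

From H_k ≅ ker(∂_k) / im(∂_{k+1}) we obtain:

  H_0: rank C_0 − rank ∂_1 = 7 − 6 = 1, and the invariant factors of ∂_1 are all 1, so H_0 ≅ Z.
  H_1: rank ker ∂_1 − rank ∂_2 = (18 − 6) − 12 = 0, and ∂_2 has invariant factor 2 > 1, so H_1 ≅ Z_2.
  H_2: rank ker ∂_2 − rank ∂_3 = (12 − 12) − 0 = 0, and there is no ∂_3, so H_2 ≅ 0.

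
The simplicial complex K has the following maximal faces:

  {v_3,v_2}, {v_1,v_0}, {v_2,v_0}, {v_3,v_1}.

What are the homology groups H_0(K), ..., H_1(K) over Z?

Take the total order v_0 < v_1 < v_2 < v_3 on the vertex set. Then K (dimension 1) consists of the simplices:

  0-simplices (4): [v_0], [v_1], [v_2], [v_3]
  1-simplices (4): [v_0,v_1], [v_0,v_2], [v_1,v_3], [v_2,v_3]

giving chain groups C_0 ≅ Z^4, C_1 ≅ Z^4.

Boundary ∂_1: C_1 → C_0 maps an edge to its endpoints' difference, ∂[p,q] = q − p. For instance
  ∂[v_1,v_3] = [v_3] − [v_1].
The 4×4 boundary matrix has rank 3 and Smith normal form diag(1,1,1).

Computing H_k = (kernel of ∂_k) / (image of ∂_{k+1}):

  H_0: rank C_0 − rank ∂_1 = 4 − 3 = 1, and the invariant factors of ∂_1 are all 1, so H_0 ≅ Z.
  H_1: rank ker ∂_1 − rank ∂_2 = (4 − 3) − 0 = 1, and there is no ∂_2, so H_1 ≅ Z.

(K is a triangulation of the circle S^1.)

H_0 = Z,  H_1 = Z.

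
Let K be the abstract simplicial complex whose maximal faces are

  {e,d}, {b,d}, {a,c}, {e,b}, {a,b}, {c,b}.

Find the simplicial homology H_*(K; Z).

Order the vertices as a < b < c < d < e. Listing each simplex with vertices in this order, K has dimension 1 with simplices:

  0-simplices (5): a, b, c, d, e
  1-simplices (6): ab, ac, bc, bd, be, de

so the chain groups are C_0 ≅ Z^5, C_1 ≅ Z^6.

∂_1: C_1 → C_0 is given by ∂[p,q] = [q] − [p].
The resulting 5×6 matrix has rank 4, and its Smith normal form has invariant factors (1,1,1,1).

From H_k ≅ ker(∂_k) / im(∂_{k+1}) we obtain:

  H_0: rank C_0 − rank ∂_1 = 5 − 4 = 1, and the invariant factors of ∂_1 are all 1, so H_0 ≅ Z.
  H_1: rank ker ∂_1 − rank ∂_2 = (6 − 4) − 0 = 2, and there is no ∂_2, so H_1 ≅ Z^2.

As a check, the Euler characteristic is 5 − 6 = -1, which agrees with 1 − 2 = -1.

H_0 ≅ Z,  H_1 ≅ Z^2.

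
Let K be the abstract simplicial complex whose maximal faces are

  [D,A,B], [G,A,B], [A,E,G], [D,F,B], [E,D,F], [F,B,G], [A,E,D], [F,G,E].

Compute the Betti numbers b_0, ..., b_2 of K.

b_0 = 1, b_1 = 0, b_2 = 1.

We work with the vertex ordering A < B < D < E < F < G. The simplices of K, each written with vertices in increasing order, are:

  0-simplices (6): A, B, D, E, F, G
  1-simplices (12): AB, AD, AE, AG, BD, BF, BG, DE, DF, EF, EG, FG
  2-simplices (8): ABD, ABG, ADE, AEG, BDF, BFG, DEF, EFG

so the chain groups are C_0 ≅ Z^6, C_1 ≅ Z^12, C_2 ≅ Z^8.

∂_1: C_1 → C_0 sends each edge [p,q] (with p < q) to q − p.
As a 6×12 matrix over Z this has rank 5, with invariant factors (1,1,1,1,1).

Boundary ∂_2: C_2 → C_1 acts by ∂[p,q,r] = [q,r] − [p,r] + [p,q]. For instance
  ∂ABD = BD − AD + AB,
  ∂AEG = EG − AG + AE.
As a 12×8 matrix over Z this has rank 7, with invariant factors (1,1,1,1,1,1,1).

Now H_k = ker ∂_k / im ∂_{k+1}, so:

  H_0: rank C_0 − rank ∂_1 = 6 − 5 = 1, and the invariant factors of ∂_1 are all 1, so H_0 ≅ Z.
  H_1: rank ker ∂_1 − rank ∂_2 = (12 − 5) − 7 = 0, and the invariant factors of ∂_2 are all 1, so H_1 ≅ 0.
  H_2: rank ker ∂_2 − rank ∂_3 = (8 − 7) − 0 = 1, and there is no ∂_3, so H_2 ≅ Z.

Hence the Betti numbers are b_0 = 1, b_1 = 0, b_2 = 1.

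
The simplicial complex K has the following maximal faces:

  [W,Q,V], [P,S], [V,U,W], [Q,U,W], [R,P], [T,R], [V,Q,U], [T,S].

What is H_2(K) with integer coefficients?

H_2 ≅ Z.

Order the vertices as P < Q < R < S < T < U < V < W. Listing each simplex with vertices in this order, K has dimension 2 with simplices:

  0-simplices (8): P, Q, R, S, T, U, V, W
  1-simplices (10): PR, PS, QU, QV, QW, RT, ST, UV, UW, VW
  2-simplices (4): QUV, QUW, QVW, UVW

Hence C_0 ≅ Z^8, C_1 ≅ Z^10, C_2 ≅ Z^4.

∂_1: C_1 → C_0 maps an edge to its endpoints' difference, ∂[p,q] = q − p. For instance
  ∂PS = S − P.
This gives a 8×10 integer matrix of rank 6; reducing to Smith normal form yields diagonal entries (1,1,1,1,1,1).

∂_2: C_2 → C_1 sends each 2-simplex [p,q,r] to [q,r] − [p,r] + [p,q]. For instance
  ∂UVW = VW − UW + UV,
  ∂QUV = UV − QV + QU.
This gives a 10×4 integer matrix of rank 3; reducing to Smith normal form yields diagonal entries (1,1,1).

Computing H_k = (kernel of ∂_k) / (image of ∂_{k+1}):

  H_2: rank ker ∂_2 − rank ∂_3 = (4 − 3) − 0 = 1, and there is no ∂_3, so H_2 ≅ Z.

(K is a triangulation of the disjoint union of the circle S^1 and the 2-sphere S^2.)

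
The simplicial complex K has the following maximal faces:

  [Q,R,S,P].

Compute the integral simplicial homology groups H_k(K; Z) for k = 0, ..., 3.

H_0 ≅ Z,  H_1 = 0,  H_2 = 0,  H_3 = 0.

K has 4 vertices, 6 edges, 4 triangles, 1 3-simplex.
rank ∂_0 = 0, rank ∂_1 = 3 ⇒ b_0 = 4 − 0 − 3 = 1; all invariant factors of ∂_1 are 1 so no torsion. So H_0 ≅ Z.
rank ∂_1 = 3, rank ∂_2 = 3 ⇒ b_1 = 6 − 3 − 3 = 0; all invariant factors of ∂_2 are 1 so no torsion. So H_1 ≅ 0.
rank ∂_2 = 3, rank ∂_3 = 1 ⇒ b_2 = 4 − 3 − 1 = 0; all invariant factors of ∂_3 are 1 so no torsion. So H_2 ≅ 0.
rank ∂_3 = 1, rank ∂_4 = 0 ⇒ b_3 = 1 − 1 − 0 = 0. So H_3 ≅ 0.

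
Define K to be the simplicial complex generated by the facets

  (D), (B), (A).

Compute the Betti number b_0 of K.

b_0 = 3.

Fix the vertex order A < B < D and write every simplex with vertices in increasing order. Then dim K = 0 and the simplices of K are:

  0-simplices (3): A, B, D

giving chain groups C_0 ≅ Z^3.

Reading off H_k = ker ∂_k / im ∂_{k+1}:

  H_0: rank C_0 − rank ∂_1 = 3 − 0 = 3, and there is no ∂_1, so H_0 ≅ Z^3.

Hence the Betti numbers are b_0 = 3.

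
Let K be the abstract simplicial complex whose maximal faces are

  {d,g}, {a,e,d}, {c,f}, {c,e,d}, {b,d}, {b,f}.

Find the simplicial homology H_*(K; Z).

H_0 ≅ Z,  H_1 ≅ Z,  H_2 = 0.

Take the total order a < b < c < d < e < f < g on the vertex set. Then K (dimension 2) consists of the simplices:

  0-simplices (7): a, b, c, d, e, f, g
  1-simplices (9): ad, ae, bd, bf, cd, ce, cf, de, dg
  2-simplices (2): ade, cde

so the chain groups are C_0 ≅ Z^7, C_1 ≅ Z^9, C_2 ≅ Z^2.

The boundary map ∂_1: C_1 → C_0 maps an edge to its endpoints' difference, ∂[p,q] = q − p. For instance
  ∂ae = e − a.
The resulting 7×9 matrix has rank 6, and its Smith normal form has invariant factors (1,1,1,1,1,1).

∂_2: C_2 → C_1 acts by ∂[p,q,r] = [q,r] − [p,r] + [p,q]. For instance
  ∂ade = de − ae + ad,
  ∂cde = de − ce + cd.
This gives a 9×2 integer matrix of rank 2; reducing to Smith normal form yields diagonal entries (1,1).

From H_k ≅ ker(∂_k) / im(∂_{k+1}) we obtain:

  H_0: rank C_0 − rank ∂_1 = 7 − 6 = 1, and the invariant factors of ∂_1 are all 1, so H_0 ≅ Z.
  H_1: rank ker ∂_1 − rank ∂_2 = (9 − 6) − 2 = 1, and the invariant factors of ∂_2 are all 1, so H_1 ≅ Z.
  H_2: rank ker ∂_2 − rank ∂_3 = (2 − 2) − 0 = 0, and there is no ∂_3, so H_2 ≅ 0.

As a check, the Euler characteristic is 7 − 9 + 2 = 0, which agrees with 1 − 1 + 0 = 0.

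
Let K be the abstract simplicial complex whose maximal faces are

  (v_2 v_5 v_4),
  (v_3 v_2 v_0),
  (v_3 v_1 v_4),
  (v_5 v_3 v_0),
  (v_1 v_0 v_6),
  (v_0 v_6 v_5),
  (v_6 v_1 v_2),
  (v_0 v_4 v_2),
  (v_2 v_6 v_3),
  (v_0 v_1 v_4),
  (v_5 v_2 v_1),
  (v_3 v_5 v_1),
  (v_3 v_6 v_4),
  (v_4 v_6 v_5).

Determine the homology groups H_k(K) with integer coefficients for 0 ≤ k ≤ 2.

H_0 = Z,  H_1 = Z^2,  H_2 = Z.

Take the total order v_0 < v_1 < v_2 < v_3 < v_4 < v_5 < v_6 on the vertex set. Then K (dimension 2) consists of the simplices:

  0-simplices (7): [v_0], [v_1], [v_2], [v_3], [v_4], [v_5], [v_6]
  1-simplices (21): (21 of them)
  2-simplices (14): (14 of them)

so the chain groups are C_0 ≅ Z^7, C_1 ≅ Z^21, C_2 ≅ Z^14.

Boundary ∂_1: C_1 → C_0 maps an edge to its endpoints' difference, ∂[p,q] = q − p.
The resulting 7×21 matrix has rank 6, and its Smith normal form has invariant factors (1,1,1,1,1,1).

∂_2: C_2 → C_1 sends each 2-simplex [p,q,r] to [q,r] − [p,r] + [p,q]. For instance
  ∂[v_0,v_1,v_6] = [v_1,v_6] − [v_0,v_6] + [v_0,v_1],
  ∂[v_0,v_5,v_6] = [v_5,v_6] − [v_0,v_6] + [v_0,v_5].
As a 21×14 matrix over Z this has rank 13, with invariant factors (1,1,1,1,1,1,1,1,1,1,1,1,1).

Reading off H_k = ker ∂_k / im ∂_{k+1}:

  H_0: rank C_0 − rank ∂_1 = 7 − 6 = 1, and the invariant factors of ∂_1 are all 1, so H_0 ≅ Z.
  H_1: rank ker ∂_1 − rank ∂_2 = (21 − 6) − 13 = 2, and the invariant factors of ∂_2 are all 1, so H_1 ≅ Z^2.
  H_2: rank ker ∂_2 − rank ∂_3 = (14 − 13) − 0 = 1, and there is no ∂_3, so H_2 ≅ Z.

As a check, the Euler characteristic is 7 − 21 + 14 = 0, which agrees with 1 − 2 + 1 = 0.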